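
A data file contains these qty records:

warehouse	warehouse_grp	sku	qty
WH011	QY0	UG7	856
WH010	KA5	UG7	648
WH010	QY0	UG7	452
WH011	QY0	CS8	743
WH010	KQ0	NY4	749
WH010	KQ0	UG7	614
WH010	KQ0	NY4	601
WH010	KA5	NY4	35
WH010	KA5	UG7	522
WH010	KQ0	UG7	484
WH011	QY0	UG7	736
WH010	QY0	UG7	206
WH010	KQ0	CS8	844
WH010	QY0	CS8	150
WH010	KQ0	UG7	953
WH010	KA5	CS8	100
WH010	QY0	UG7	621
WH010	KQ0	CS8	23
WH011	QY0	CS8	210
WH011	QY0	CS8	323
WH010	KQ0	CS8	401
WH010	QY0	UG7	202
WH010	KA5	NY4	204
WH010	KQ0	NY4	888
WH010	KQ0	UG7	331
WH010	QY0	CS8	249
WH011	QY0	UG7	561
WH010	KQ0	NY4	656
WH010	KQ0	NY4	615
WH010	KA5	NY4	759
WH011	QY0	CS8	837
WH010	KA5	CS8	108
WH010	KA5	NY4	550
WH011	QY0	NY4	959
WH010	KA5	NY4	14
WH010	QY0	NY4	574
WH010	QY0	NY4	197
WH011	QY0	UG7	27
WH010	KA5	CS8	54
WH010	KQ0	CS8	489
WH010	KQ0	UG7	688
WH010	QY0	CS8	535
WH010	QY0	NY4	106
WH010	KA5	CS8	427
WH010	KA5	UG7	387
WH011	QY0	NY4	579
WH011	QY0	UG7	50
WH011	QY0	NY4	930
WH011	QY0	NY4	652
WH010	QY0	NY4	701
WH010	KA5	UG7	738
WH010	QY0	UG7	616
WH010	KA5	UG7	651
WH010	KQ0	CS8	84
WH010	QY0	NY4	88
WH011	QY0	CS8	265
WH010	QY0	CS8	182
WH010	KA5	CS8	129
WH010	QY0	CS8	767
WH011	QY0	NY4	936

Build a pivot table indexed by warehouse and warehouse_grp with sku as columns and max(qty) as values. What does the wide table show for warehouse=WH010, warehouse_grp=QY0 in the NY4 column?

Rows with warehouse=WH010, warehouse_grp=QY0 and sku=NY4: qty values are 574, 197, 106, 701, 88.
max(574, 197, 106, 701, 88) = 701.

701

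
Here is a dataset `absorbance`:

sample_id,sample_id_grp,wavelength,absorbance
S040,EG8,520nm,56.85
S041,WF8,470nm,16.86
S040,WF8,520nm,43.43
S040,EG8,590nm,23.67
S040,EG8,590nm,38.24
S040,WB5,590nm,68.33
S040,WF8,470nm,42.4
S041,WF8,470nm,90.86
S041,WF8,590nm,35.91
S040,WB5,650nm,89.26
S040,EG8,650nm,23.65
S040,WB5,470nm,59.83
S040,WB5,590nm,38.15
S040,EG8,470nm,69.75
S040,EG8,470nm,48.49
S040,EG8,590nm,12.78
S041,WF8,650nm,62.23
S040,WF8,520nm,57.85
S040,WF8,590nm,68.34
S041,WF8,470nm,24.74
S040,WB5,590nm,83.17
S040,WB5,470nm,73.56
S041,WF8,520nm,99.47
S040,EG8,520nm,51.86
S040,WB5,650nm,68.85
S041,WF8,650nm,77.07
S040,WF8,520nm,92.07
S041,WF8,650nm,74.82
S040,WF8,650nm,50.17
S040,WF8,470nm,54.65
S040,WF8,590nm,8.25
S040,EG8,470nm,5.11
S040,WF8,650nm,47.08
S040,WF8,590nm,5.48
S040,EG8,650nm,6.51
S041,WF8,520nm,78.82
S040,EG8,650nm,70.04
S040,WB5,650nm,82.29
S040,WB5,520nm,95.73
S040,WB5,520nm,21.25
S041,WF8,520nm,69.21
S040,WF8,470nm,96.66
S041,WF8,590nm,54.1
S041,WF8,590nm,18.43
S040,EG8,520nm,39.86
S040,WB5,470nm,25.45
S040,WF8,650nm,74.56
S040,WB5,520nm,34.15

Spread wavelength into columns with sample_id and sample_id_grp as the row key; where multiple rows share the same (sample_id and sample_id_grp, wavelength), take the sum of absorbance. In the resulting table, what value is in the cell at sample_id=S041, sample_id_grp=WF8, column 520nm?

Rows with sample_id=S041, sample_id_grp=WF8 and wavelength=520nm: absorbance values are 99.47, 78.82, 69.21.
99.47 + 78.82 + 69.21 = 247.50.

247.50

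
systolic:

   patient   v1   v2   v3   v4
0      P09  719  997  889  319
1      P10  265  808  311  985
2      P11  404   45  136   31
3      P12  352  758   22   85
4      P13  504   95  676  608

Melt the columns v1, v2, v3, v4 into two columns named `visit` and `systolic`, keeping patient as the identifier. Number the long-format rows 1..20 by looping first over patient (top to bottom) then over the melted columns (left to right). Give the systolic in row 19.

20 rows total (5 × 4). Row 19: index ⌊(19-1)/4⌋ = 4 into patient → P13; (19-1) mod 4 = 2 into the melted columns → v3.
So row 19 is (P13, v3, 676); systolic = 676.

676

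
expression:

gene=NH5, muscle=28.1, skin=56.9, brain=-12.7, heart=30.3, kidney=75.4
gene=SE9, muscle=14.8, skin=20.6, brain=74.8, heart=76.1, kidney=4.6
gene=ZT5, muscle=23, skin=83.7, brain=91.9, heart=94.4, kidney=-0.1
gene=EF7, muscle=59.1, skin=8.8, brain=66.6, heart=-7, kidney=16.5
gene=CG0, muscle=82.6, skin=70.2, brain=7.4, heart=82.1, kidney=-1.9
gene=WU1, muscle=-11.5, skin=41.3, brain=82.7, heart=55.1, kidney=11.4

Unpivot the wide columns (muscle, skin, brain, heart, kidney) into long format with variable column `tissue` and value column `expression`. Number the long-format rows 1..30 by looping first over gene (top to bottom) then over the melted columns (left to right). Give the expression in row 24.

30 rows total (6 × 5). Row 24: index ⌊(24-1)/5⌋ = 4 into gene → CG0; (24-1) mod 5 = 3 into the melted columns → heart.
So row 24 is (CG0, heart, 82.1); expression = 82.1.

82.1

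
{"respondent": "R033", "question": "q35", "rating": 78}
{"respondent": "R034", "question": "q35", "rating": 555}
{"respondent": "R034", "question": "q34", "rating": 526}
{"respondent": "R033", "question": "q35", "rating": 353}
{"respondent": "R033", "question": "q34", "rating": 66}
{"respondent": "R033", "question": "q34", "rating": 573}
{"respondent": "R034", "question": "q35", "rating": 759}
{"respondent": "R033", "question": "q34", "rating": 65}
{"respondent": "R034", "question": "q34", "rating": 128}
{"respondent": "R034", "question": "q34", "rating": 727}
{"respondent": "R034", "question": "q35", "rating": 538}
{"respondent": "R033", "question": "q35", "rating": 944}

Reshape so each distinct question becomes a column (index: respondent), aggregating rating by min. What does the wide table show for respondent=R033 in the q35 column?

78

Rows with respondent=R033 and question=q35: rating values are 78, 353, 944.
min(78, 353, 944) = 78.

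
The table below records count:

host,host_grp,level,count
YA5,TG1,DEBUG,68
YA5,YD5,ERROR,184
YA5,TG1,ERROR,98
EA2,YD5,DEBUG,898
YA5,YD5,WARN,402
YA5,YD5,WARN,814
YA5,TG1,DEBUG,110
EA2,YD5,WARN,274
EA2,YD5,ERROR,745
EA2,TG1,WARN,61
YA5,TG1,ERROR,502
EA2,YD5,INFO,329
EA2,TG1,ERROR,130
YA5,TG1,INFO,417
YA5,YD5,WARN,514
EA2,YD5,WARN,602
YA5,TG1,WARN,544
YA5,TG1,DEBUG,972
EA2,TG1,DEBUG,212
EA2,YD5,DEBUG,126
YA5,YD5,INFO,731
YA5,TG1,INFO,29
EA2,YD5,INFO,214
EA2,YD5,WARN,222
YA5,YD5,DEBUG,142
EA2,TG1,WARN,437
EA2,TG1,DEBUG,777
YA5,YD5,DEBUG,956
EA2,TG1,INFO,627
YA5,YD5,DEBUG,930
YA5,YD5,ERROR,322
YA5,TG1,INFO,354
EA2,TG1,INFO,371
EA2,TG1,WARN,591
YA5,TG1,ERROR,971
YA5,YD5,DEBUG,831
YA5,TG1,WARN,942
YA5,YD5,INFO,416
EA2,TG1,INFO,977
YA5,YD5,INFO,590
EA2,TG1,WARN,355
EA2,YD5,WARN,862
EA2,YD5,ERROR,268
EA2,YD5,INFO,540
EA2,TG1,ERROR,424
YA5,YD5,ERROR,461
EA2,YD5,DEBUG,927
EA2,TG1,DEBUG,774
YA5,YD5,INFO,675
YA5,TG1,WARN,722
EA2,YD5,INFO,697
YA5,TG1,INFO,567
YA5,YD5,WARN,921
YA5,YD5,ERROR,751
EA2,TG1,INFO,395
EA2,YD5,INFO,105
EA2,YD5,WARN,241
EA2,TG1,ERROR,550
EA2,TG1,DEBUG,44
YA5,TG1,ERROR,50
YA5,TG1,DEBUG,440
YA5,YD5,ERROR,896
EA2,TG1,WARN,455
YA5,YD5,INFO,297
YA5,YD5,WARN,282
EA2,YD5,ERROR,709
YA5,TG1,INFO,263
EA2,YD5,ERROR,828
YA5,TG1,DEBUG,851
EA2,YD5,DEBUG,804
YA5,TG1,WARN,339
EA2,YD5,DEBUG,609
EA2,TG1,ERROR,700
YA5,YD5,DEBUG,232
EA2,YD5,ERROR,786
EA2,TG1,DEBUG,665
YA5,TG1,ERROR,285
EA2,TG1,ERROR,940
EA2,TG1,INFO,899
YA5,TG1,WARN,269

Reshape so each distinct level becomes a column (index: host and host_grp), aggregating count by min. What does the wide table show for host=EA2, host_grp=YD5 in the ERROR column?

Rows with host=EA2, host_grp=YD5 and level=ERROR: count values are 745, 268, 709, 828, 786.
min(745, 268, 709, 828, 786) = 268.

268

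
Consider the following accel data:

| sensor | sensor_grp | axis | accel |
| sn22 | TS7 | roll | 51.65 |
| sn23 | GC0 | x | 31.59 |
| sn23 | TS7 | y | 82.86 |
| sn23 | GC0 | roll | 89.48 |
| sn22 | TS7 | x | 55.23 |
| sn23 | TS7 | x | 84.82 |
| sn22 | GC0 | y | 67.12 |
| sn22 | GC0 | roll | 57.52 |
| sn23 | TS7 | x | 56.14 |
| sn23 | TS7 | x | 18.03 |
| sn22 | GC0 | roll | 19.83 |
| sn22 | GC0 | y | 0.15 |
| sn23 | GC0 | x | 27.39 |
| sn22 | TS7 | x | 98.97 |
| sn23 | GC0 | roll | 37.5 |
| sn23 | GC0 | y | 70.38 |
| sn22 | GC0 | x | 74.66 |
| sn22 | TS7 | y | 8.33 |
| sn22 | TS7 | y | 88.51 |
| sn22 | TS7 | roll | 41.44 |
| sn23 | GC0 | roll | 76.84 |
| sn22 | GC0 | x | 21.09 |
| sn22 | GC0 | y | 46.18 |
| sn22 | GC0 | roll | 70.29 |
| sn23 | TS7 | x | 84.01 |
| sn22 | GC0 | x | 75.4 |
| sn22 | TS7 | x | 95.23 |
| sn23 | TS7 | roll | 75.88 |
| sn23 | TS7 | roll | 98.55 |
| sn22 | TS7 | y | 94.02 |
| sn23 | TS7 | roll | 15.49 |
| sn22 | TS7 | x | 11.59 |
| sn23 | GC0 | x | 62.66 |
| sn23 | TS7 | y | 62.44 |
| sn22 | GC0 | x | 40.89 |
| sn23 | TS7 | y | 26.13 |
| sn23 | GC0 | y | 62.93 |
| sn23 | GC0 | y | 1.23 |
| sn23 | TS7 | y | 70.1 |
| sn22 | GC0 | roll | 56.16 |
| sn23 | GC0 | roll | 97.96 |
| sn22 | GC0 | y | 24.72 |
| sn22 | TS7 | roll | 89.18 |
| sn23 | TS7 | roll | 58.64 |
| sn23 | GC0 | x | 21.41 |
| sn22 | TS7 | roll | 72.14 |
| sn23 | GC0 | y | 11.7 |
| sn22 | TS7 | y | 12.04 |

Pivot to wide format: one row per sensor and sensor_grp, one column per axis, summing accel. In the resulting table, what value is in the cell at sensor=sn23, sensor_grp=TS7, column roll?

248.56

Rows with sensor=sn23, sensor_grp=TS7 and axis=roll: accel values are 75.88, 98.55, 15.49, 58.64.
75.88 + 98.55 + 15.49 + 58.64 = 248.56.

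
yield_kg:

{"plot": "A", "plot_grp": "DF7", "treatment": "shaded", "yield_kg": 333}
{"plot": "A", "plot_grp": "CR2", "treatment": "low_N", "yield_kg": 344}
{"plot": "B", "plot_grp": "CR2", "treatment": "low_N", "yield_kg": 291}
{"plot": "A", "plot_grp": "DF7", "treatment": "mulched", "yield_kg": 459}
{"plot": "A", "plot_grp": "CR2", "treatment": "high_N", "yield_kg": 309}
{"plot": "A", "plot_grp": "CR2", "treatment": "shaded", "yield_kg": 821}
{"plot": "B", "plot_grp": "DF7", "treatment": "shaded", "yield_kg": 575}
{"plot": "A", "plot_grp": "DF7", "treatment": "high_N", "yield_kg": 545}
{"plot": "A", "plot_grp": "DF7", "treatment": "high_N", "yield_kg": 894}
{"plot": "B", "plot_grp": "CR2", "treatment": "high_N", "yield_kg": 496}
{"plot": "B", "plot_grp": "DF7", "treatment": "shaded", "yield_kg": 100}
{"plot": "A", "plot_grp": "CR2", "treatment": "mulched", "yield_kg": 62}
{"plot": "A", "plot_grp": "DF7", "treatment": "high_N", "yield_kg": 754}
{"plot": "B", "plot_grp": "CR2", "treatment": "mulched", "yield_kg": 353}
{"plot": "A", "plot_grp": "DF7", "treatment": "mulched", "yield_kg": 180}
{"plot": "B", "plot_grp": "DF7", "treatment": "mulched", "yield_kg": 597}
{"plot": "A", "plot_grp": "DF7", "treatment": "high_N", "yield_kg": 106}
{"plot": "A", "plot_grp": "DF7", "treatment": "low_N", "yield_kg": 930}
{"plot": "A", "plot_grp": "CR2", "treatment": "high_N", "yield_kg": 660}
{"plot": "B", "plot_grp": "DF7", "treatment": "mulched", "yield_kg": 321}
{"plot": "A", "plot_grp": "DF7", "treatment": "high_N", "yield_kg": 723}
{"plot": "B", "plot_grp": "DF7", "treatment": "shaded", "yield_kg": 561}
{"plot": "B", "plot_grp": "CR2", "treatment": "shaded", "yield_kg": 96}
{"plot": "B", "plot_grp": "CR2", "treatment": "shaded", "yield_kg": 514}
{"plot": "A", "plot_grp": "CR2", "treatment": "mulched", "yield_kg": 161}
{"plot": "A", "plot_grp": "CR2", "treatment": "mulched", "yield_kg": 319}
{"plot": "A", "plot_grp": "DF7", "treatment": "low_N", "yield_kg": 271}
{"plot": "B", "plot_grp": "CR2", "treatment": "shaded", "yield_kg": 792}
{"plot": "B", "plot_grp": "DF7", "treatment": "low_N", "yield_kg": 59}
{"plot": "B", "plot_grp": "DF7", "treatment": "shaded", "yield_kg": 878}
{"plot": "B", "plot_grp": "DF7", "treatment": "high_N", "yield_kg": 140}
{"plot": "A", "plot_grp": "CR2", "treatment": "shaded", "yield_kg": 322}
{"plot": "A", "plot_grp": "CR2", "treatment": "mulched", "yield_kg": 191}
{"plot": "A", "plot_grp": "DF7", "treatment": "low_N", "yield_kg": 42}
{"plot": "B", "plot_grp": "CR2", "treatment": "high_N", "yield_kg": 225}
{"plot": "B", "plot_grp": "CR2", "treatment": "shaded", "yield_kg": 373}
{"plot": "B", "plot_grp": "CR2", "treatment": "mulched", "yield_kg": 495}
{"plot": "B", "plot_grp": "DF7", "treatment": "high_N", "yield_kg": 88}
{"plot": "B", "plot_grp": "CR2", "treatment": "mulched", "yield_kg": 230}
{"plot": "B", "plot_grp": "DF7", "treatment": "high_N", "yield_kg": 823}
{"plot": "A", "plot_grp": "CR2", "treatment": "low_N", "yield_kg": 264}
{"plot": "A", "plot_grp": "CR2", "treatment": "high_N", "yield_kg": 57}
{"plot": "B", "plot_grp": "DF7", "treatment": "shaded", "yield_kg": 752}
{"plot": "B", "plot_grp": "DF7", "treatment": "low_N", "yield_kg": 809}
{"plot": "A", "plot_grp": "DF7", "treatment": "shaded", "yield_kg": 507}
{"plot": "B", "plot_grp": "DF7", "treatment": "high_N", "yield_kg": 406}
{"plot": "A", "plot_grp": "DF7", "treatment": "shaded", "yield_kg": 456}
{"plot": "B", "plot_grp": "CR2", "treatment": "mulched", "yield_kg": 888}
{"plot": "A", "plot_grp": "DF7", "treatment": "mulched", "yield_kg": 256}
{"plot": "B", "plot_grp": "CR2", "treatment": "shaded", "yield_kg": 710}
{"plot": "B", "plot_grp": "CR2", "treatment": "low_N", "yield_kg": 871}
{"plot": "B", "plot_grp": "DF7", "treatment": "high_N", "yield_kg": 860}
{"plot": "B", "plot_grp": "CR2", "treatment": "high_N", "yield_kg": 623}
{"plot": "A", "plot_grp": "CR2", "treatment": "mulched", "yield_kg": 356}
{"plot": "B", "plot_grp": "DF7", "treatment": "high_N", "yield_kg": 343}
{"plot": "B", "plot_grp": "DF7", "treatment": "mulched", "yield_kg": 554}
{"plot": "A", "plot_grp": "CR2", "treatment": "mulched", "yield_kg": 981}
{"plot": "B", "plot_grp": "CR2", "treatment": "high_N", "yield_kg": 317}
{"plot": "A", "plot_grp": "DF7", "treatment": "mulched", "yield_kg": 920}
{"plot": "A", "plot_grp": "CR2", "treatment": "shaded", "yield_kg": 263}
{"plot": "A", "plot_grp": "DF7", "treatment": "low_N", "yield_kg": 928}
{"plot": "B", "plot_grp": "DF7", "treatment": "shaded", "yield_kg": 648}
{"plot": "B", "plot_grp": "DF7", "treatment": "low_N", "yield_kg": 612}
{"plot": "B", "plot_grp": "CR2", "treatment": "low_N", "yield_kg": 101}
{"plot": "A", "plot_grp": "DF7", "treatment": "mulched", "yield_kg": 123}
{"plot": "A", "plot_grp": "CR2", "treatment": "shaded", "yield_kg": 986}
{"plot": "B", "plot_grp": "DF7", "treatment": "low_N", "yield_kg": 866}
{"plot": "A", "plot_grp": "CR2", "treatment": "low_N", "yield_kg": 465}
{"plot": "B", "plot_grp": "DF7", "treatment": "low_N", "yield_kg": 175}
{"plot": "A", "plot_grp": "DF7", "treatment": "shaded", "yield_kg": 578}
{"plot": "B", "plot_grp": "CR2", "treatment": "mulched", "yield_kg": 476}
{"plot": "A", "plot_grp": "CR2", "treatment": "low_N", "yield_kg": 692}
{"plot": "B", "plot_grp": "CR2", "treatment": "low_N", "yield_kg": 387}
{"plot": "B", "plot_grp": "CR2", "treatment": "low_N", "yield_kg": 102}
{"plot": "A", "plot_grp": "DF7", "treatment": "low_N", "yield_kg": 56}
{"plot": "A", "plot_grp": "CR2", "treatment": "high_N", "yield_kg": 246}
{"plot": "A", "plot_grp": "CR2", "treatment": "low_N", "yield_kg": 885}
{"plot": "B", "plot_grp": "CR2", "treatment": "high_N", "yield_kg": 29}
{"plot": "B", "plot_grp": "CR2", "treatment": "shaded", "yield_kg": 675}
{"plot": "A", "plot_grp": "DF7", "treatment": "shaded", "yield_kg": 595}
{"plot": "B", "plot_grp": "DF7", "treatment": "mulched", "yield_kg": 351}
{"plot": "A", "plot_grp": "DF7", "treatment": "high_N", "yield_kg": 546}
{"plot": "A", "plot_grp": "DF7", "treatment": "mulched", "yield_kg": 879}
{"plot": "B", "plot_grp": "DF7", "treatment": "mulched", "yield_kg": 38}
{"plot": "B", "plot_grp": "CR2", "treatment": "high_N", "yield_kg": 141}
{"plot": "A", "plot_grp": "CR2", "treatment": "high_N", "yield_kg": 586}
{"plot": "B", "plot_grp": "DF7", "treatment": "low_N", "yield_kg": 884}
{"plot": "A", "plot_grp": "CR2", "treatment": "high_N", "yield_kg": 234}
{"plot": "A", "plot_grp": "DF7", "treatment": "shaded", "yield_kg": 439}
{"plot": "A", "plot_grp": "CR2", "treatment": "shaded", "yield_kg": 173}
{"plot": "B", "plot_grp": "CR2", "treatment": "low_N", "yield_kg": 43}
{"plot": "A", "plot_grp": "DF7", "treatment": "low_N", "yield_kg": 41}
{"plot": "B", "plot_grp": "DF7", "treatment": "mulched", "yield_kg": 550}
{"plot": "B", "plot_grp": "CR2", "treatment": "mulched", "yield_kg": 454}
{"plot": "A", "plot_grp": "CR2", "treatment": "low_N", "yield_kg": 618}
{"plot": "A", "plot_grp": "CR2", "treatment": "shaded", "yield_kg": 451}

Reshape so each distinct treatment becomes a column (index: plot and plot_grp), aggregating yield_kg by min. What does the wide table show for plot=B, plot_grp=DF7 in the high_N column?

88

Rows with plot=B, plot_grp=DF7 and treatment=high_N: yield_kg values are 140, 88, 823, 406, 860, 343.
min(140, 88, 823, 406, 860, 343) = 88.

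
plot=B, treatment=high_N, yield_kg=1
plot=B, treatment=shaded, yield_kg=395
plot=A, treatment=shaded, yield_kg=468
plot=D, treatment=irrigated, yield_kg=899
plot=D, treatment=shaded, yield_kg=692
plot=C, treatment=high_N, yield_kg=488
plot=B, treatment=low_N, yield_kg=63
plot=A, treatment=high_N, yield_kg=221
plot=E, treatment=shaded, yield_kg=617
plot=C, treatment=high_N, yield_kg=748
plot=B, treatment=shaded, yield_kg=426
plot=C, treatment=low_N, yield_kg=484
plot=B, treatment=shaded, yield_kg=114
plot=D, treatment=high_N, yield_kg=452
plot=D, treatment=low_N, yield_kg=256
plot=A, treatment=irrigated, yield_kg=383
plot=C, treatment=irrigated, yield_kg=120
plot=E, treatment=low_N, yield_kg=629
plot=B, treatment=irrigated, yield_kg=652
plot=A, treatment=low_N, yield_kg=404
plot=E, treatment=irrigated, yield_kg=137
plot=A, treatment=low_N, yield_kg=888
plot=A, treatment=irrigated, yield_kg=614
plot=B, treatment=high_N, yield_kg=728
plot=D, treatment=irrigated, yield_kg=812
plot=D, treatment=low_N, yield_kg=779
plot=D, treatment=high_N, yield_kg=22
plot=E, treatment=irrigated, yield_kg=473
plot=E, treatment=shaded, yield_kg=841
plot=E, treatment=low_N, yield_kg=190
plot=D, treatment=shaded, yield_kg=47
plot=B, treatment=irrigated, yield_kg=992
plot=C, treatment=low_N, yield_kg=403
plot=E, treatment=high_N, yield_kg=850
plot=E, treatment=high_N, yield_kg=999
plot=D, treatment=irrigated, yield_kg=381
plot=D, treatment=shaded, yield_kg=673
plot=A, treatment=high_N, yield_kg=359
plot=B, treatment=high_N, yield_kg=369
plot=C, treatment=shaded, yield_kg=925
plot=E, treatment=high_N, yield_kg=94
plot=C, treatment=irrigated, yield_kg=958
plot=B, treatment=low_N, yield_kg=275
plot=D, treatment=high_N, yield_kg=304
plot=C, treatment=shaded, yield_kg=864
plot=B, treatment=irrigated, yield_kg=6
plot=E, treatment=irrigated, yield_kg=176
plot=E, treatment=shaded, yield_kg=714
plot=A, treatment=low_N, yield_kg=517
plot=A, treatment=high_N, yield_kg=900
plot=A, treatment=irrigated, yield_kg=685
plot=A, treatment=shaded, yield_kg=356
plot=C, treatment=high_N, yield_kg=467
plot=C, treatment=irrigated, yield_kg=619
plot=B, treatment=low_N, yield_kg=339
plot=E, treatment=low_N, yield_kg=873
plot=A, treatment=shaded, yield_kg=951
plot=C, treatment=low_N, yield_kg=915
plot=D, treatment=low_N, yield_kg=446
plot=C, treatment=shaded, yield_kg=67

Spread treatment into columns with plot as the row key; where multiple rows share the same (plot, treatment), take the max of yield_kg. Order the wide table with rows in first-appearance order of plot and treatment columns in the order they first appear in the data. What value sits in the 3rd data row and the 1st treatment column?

With rows in first-appearance order of plot, row 3 is plot=D. treatment columns in first-appearance order: high_N, shaded, irrigated, low_N; column 1 is high_N.
Long rows with plot=D, treatment=high_N: max(452, 22, 304) = 452.

452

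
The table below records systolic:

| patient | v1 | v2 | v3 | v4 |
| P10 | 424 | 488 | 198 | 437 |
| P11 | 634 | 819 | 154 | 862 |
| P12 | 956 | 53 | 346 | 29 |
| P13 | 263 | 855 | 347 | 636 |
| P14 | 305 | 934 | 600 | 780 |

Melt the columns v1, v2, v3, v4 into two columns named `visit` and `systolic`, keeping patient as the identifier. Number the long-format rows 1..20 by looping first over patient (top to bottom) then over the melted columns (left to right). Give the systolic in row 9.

20 rows total (5 × 4). Row 9: index ⌊(9-1)/4⌋ = 2 into patient → P12; (9-1) mod 4 = 0 into the melted columns → v1.
So row 9 is (P12, v1, 956); systolic = 956.

956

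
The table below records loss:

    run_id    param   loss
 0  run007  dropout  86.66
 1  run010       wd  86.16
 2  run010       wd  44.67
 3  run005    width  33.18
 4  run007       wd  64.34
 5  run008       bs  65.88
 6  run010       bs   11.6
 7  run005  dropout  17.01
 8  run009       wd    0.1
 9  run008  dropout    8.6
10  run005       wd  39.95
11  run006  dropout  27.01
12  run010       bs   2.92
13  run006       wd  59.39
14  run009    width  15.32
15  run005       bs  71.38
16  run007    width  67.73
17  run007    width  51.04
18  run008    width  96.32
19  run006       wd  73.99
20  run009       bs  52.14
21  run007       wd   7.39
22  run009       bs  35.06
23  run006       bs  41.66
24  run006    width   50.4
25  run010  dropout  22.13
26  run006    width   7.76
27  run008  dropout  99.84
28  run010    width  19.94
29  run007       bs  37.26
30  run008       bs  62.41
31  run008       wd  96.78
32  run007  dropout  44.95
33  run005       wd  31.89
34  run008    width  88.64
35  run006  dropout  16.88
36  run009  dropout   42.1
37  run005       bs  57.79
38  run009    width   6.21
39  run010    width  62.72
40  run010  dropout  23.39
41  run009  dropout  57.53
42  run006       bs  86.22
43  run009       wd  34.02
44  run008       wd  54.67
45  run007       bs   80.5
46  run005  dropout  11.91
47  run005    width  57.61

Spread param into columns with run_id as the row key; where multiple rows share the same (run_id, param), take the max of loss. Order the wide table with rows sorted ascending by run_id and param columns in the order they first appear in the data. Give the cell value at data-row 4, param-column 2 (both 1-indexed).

96.78

With rows sorted ascending by run_id, row 4 is run_id=run008. param columns in first-appearance order: dropout, wd, width, bs; column 2 is wd.
Long rows with run_id=run008, param=wd: max(96.78, 54.67) = 96.78.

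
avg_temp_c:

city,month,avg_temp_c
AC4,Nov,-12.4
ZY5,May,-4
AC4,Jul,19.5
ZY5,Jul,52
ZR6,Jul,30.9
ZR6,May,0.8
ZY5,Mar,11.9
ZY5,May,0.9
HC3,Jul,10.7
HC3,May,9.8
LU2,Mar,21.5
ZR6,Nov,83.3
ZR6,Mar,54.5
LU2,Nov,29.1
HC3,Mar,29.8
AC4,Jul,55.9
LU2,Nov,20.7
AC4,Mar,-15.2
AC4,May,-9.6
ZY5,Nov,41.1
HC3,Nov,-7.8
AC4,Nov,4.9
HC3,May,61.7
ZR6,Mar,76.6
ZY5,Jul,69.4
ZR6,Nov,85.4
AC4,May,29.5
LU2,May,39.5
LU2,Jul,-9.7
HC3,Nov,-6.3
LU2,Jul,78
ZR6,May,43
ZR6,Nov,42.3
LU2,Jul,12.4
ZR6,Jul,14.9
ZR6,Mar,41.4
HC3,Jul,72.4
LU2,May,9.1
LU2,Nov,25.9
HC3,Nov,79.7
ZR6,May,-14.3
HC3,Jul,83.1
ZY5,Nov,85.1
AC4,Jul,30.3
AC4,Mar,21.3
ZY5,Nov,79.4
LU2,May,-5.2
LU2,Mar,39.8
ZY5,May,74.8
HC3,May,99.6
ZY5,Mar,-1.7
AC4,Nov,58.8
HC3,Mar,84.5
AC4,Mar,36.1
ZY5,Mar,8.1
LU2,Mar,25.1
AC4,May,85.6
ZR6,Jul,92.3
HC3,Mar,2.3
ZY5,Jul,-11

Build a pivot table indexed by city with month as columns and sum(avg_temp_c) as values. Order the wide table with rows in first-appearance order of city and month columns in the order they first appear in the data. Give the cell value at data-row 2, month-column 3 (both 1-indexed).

110.4

With rows in first-appearance order of city, row 2 is city=ZY5. month columns in first-appearance order: Nov, May, Jul, Mar; column 3 is Jul.
Long rows with city=ZY5, month=Jul: 52 + 69.4 + -11 = 110.4.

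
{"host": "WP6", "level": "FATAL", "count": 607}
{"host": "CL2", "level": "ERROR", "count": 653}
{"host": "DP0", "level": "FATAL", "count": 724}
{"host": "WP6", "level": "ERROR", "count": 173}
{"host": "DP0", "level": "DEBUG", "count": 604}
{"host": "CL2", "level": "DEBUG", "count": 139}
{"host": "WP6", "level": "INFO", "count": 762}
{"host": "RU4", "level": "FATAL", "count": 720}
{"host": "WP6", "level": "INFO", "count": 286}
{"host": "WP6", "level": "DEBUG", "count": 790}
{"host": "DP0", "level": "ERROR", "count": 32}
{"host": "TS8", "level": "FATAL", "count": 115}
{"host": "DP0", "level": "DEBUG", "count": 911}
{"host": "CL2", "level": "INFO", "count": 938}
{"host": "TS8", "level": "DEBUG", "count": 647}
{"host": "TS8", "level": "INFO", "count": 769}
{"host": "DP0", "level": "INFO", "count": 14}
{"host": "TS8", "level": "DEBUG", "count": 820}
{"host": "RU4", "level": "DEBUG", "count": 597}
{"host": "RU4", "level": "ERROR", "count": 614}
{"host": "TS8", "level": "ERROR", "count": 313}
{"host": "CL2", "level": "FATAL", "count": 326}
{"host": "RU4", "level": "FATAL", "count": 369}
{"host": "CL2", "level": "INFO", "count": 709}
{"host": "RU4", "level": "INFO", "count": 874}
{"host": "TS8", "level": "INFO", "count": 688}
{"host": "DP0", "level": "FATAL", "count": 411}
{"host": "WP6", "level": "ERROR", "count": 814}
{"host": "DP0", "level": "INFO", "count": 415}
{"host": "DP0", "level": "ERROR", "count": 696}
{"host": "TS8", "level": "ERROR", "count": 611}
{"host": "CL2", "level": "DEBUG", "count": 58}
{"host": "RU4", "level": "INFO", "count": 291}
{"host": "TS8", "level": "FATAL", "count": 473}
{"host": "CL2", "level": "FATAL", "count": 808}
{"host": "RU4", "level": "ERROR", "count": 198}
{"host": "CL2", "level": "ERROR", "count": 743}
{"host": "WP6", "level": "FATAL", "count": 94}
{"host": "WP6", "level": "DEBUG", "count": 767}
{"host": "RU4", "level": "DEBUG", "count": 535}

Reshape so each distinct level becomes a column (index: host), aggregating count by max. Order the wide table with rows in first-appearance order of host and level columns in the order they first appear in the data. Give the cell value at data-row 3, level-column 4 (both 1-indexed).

415

With rows in first-appearance order of host, row 3 is host=DP0. level columns in first-appearance order: FATAL, ERROR, DEBUG, INFO; column 4 is INFO.
Long rows with host=DP0, level=INFO: max(14, 415) = 415.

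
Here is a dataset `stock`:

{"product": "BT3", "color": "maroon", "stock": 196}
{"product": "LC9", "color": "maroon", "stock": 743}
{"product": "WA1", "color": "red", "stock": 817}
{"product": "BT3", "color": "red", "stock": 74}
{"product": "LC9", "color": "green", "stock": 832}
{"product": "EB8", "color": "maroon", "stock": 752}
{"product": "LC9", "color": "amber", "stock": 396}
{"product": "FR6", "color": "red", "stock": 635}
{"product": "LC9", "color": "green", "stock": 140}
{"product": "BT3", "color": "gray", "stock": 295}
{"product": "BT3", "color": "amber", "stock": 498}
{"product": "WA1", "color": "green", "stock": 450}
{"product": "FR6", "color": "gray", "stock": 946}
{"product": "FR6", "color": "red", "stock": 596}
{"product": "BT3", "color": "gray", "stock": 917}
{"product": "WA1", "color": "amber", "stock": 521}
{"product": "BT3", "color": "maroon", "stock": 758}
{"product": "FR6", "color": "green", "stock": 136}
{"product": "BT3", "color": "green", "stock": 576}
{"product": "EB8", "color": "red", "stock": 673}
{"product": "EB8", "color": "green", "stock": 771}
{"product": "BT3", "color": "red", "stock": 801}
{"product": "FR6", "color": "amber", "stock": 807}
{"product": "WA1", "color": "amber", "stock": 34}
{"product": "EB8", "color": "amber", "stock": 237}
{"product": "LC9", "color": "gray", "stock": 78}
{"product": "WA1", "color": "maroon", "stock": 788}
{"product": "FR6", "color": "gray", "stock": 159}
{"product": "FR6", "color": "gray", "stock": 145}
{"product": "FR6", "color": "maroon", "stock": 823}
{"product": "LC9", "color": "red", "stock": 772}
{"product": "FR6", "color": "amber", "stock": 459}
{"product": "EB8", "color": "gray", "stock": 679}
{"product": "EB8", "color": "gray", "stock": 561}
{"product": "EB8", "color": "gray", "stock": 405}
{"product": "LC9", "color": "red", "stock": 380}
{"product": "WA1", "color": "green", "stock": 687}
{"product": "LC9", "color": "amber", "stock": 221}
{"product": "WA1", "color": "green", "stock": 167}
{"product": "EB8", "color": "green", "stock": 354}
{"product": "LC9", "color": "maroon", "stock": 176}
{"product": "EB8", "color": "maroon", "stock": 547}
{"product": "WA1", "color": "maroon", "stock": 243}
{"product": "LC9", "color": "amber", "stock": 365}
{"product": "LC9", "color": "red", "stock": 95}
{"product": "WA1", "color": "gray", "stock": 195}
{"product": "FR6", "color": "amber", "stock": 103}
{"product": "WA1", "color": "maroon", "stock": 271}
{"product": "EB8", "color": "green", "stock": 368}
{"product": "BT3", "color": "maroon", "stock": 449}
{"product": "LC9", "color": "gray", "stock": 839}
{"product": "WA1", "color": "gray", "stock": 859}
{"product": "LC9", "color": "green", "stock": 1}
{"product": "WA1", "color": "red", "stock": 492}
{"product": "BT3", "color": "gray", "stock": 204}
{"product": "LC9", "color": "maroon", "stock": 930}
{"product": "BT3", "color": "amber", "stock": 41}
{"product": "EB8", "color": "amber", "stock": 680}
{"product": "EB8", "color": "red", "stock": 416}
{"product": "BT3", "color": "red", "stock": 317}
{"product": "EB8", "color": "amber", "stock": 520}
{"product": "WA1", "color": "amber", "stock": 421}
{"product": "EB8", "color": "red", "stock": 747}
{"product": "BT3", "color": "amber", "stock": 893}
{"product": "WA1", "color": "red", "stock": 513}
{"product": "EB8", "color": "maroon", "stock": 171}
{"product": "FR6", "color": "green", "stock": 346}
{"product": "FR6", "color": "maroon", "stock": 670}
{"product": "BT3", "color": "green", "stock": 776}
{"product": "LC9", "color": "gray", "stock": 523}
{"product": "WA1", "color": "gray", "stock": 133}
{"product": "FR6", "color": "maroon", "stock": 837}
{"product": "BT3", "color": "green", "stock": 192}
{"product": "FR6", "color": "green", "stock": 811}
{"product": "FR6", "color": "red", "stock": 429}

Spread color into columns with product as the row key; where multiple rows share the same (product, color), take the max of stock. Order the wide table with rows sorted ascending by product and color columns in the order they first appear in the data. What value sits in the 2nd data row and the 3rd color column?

With rows sorted ascending by product, row 2 is product=EB8. color columns in first-appearance order: maroon, red, green, amber, gray; column 3 is green.
Long rows with product=EB8, color=green: max(771, 354, 368) = 771.

771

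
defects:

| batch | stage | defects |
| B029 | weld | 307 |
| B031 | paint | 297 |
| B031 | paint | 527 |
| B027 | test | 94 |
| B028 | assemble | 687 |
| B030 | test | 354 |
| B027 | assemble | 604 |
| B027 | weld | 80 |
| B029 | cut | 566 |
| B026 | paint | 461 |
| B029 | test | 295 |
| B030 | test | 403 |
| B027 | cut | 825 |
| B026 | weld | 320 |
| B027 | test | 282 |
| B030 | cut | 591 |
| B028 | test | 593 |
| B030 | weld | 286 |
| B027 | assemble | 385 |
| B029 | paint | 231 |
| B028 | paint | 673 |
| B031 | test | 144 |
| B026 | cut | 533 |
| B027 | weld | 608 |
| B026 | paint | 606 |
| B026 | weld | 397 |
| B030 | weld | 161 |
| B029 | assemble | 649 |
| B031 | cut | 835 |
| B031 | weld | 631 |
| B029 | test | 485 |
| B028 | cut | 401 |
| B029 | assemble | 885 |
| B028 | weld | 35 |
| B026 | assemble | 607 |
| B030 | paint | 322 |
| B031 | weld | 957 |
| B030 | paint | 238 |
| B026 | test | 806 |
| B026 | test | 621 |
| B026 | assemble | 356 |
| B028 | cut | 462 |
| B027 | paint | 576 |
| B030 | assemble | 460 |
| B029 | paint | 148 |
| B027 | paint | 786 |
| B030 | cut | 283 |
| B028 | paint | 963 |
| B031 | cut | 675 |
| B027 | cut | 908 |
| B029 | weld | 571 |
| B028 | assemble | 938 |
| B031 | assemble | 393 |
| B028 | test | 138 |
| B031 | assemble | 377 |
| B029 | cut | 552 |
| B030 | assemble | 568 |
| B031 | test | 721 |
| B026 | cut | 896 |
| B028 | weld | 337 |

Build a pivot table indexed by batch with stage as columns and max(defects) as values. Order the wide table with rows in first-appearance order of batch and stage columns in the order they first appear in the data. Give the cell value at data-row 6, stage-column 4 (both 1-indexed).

607

With rows in first-appearance order of batch, row 6 is batch=B026. stage columns in first-appearance order: weld, paint, test, assemble, cut; column 4 is assemble.
Long rows with batch=B026, stage=assemble: max(607, 356) = 607.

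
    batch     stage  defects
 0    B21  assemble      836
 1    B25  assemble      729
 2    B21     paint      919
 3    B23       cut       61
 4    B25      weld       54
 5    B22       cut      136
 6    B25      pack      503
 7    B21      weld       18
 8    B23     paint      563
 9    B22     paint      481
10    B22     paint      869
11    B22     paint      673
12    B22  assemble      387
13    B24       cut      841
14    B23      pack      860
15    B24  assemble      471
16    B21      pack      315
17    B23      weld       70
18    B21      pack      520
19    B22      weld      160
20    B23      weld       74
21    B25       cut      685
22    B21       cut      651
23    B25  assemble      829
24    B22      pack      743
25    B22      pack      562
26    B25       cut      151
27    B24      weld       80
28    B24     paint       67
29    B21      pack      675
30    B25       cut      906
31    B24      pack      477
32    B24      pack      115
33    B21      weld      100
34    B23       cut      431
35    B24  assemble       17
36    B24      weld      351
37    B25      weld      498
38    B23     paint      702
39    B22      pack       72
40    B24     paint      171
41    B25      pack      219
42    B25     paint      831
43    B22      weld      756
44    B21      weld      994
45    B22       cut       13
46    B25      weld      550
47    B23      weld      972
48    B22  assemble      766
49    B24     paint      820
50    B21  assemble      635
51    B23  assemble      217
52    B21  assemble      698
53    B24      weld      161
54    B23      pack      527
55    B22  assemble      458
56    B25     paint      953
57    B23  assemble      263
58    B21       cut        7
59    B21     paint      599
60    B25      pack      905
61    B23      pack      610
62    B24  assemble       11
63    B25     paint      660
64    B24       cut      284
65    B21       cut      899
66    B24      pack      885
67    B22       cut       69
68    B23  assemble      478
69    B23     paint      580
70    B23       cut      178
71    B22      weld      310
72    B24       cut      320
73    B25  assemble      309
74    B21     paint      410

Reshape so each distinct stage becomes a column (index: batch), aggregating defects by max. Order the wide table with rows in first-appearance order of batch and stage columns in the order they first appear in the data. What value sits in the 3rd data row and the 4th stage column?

972

With rows in first-appearance order of batch, row 3 is batch=B23. stage columns in first-appearance order: assemble, paint, cut, weld, pack; column 4 is weld.
Long rows with batch=B23, stage=weld: max(70, 74, 972) = 972.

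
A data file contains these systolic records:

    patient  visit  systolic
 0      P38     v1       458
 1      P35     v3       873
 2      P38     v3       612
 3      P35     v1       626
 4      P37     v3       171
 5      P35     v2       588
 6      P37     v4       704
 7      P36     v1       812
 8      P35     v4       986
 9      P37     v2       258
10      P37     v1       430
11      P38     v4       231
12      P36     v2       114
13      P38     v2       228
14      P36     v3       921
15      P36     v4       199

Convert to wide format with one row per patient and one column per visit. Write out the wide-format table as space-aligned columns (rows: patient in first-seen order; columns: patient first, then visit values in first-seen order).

Columns: patient plus the 4 distinct visit values (v1, v3, v2, v4).
For example, row P38 column v1 takes systolic=458 from the long row (P38, v1).

patient  v1   v3   v2   v4 
P38      458  612  228  231
P35      626  873  588  986
P37      430  171  258  704
P36      812  921  114  199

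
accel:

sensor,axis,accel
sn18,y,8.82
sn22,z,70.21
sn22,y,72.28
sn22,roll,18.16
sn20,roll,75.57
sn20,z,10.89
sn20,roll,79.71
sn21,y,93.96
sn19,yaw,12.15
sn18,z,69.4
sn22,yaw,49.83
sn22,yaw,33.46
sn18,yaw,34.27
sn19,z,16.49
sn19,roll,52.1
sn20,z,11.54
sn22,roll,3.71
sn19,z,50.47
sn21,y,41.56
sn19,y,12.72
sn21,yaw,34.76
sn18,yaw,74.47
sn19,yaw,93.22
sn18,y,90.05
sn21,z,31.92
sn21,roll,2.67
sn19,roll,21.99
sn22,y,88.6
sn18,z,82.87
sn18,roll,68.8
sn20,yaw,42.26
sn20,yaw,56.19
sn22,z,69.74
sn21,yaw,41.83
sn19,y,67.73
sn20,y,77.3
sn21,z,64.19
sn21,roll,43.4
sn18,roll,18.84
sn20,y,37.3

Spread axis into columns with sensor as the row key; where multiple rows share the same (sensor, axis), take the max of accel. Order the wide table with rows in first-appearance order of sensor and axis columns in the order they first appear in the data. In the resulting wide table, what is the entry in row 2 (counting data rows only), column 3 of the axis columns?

With rows in first-appearance order of sensor, row 2 is sensor=sn22. axis columns in first-appearance order: y, z, roll, yaw; column 3 is roll.
Long rows with sensor=sn22, axis=roll: max(18.16, 3.71) = 18.16.

18.16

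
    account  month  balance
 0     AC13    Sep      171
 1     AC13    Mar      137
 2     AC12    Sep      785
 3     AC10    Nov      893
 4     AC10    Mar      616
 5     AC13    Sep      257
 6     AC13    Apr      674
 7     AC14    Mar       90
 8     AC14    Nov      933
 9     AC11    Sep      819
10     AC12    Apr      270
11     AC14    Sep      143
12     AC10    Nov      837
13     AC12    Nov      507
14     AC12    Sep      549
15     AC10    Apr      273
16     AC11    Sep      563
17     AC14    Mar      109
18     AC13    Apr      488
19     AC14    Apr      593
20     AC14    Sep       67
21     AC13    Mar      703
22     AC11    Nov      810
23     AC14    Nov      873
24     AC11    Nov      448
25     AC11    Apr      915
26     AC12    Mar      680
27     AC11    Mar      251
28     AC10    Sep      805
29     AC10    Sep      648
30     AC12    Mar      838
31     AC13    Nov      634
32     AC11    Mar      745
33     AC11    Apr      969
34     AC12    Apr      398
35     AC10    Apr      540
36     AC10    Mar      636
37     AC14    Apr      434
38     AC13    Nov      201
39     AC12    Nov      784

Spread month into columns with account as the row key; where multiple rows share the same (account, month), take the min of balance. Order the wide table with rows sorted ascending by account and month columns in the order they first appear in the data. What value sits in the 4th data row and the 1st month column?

With rows sorted ascending by account, row 4 is account=AC13. month columns in first-appearance order: Sep, Mar, Nov, Apr; column 1 is Sep.
Long rows with account=AC13, month=Sep: min(171, 257) = 171.

171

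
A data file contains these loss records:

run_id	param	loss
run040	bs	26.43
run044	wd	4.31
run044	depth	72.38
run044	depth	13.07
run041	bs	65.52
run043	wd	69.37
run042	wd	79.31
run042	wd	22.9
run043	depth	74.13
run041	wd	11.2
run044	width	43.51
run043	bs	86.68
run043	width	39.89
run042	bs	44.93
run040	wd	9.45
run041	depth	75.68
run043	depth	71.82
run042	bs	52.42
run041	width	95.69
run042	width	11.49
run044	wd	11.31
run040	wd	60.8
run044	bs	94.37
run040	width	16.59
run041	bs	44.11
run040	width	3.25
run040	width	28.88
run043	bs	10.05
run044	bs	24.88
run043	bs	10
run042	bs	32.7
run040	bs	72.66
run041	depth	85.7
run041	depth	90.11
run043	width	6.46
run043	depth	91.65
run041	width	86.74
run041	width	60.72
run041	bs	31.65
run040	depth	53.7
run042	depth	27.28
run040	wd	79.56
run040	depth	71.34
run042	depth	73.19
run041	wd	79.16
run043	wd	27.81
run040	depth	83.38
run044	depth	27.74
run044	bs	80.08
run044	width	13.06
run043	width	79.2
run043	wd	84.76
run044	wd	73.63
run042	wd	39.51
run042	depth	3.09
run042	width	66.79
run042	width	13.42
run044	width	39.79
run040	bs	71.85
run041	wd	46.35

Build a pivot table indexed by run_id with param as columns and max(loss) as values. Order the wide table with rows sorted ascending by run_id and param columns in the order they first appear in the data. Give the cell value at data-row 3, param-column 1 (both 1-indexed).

52.42

With rows sorted ascending by run_id, row 3 is run_id=run042. param columns in first-appearance order: bs, wd, depth, width; column 1 is bs.
Long rows with run_id=run042, param=bs: max(44.93, 52.42, 32.7) = 52.42.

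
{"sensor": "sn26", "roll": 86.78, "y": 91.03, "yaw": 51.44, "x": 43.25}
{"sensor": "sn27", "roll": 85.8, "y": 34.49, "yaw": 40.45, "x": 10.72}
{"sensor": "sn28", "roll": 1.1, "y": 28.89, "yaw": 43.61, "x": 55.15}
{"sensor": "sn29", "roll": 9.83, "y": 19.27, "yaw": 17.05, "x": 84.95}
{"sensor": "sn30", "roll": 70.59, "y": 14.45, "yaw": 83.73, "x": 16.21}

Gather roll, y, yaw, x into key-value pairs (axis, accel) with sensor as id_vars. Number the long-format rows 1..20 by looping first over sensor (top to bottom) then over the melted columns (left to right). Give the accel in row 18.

20 rows total (5 × 4). Row 18: index ⌊(18-1)/4⌋ = 4 into sensor → sn30; (18-1) mod 4 = 1 into the melted columns → y.
So row 18 is (sn30, y, 14.45); accel = 14.45.

14.45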